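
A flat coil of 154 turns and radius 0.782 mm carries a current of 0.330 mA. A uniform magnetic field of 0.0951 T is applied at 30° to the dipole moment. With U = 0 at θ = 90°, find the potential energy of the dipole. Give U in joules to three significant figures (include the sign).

m = NIA = NIπa² = 154·(3.30×10⁻⁴)·π·(7.82×10⁻⁴)² = 9.763×10⁻⁸ A·m².
U = −m·B = −mB cosθ.
U = −(9.763×10⁻⁸)(0.0951)·cos30° = -8.041×10⁻⁹ J.

U ≈ -8.04×10⁻⁹ J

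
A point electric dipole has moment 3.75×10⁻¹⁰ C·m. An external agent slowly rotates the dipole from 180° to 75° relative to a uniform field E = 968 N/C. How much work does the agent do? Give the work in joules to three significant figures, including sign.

W_ext = ΔU = U(θ₂) − U(θ₁) = −pE cosθ₂ − (−pE cosθ₁) = pE(cosθ₁ − cosθ₂).
W = (3.75×10⁻¹⁰)(968)·(cos180° − cos75°) = (3.630×10⁻⁷)·(-1.2588) = -4.570×10⁻⁷ J.

W ≈ -4.57×10⁻⁷ J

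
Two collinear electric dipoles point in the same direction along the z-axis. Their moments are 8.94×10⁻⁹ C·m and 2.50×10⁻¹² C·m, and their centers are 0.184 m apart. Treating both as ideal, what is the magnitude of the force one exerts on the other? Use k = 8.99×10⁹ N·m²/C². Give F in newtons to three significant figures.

On-axis field of dipole 1 at distance r: E = 2kp₁/r³. Force on dipole 2 is F = p₂·dE/dr (gradient along axis).
dE/dr = −6kp₁/r⁴, so |F| = 6kp₁p₂/r⁴ (attractive for aligned moments).
F = 6(8.99×10⁹)(8.94×10⁻⁹)(2.50×10⁻¹²)/(0.184)⁴ = 1.052×10⁻⁶ N.

F ≈ 1.05×10⁻⁶ N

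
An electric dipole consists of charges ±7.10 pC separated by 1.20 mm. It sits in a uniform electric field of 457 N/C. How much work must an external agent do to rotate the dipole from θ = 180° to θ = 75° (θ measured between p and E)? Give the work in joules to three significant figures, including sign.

W ≈ -4.90×10⁻¹² J

Dipole moment p = qd = (7.10×10⁻¹² C)(0.00120 m) = 8.52×10⁻¹⁵ C·m.
W_ext = ΔU = U(θ₂) − U(θ₁) = −pE cosθ₂ − (−pE cosθ₁) = pE(cosθ₁ − cosθ₂).
W = (8.52×10⁻¹⁵)(457)·(cos180° − cos75°) = (3.894×10⁻¹²)·(-1.2588) = -4.901×10⁻¹² J.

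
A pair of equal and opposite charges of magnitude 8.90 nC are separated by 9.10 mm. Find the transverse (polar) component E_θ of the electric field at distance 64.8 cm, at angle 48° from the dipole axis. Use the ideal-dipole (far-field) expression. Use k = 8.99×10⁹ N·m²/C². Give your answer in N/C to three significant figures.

Dipole moment p = qd = (8.90×10⁻⁹ C)(0.00910 m) = 8.099×10⁻¹¹ C·m.
For a dipole, E_θ = (kp sinθ)/r³.
kp/r³ = (8.99×10⁹)(8.099×10⁻¹¹)/(0.648)³ = 2.676 N/C.
E_θ = 2.676·sin48° = 1.989 N/C.

E_θ ≈ 1.99 N/C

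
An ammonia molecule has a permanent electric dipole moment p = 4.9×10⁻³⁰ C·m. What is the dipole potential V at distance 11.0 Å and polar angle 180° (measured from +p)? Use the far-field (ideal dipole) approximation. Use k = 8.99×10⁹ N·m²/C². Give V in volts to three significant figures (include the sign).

The dipole potential is V = kp cosθ / r².
V = (8.99×10⁹)(4.90×10⁻³⁰)·cos180° / (1.10×10⁻⁹)² = -0.03641 V.

V ≈ -0.0364 V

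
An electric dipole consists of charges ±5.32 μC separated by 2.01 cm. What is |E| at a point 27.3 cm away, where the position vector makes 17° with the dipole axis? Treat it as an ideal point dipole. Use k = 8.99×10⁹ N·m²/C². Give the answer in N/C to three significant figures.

E ≈ 9.14×10⁴ N/C

Dipole moment p = qd = (5.32×10⁻⁶ C)(0.0201 m) = 1.069×10⁻⁷ C·m.
At angle θ the dipole field magnitude is E = (kp/r³)·√(1 + 3cos²θ).
kp/r³ = (8.99×10⁹)(1.069×10⁻⁷) / (0.273)³ = 4.723×10⁴ N/C.
√(1 + 3cos²17°) = √(1 + 3·0.9145) = √3.7436 ≈ 1.9348.
E ≈ 4.723×10⁴ × 1.935 = 9.139×10⁴ N/C.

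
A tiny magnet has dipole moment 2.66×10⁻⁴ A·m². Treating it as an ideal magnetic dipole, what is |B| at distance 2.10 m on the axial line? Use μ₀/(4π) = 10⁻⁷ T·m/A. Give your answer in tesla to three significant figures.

On axis B = (μ₀/4π)·2m/r³.
B = 2·(10⁻⁷)·(2.66×10⁻⁴) / (2.10)³ = 5.745×10⁻¹² T.

B ≈ 5.74×10⁻¹² T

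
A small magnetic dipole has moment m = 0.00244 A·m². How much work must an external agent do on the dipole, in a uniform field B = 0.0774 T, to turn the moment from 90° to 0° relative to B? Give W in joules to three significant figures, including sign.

W ≈ -1.89×10⁻⁴ J

W_ext = ΔU = −mB cosθ₂ + mB cosθ₁ = mB(cosθ₁ − cosθ₂).
W = (0.00244)(0.0774)·(cos90° − cos0°) = (1.889×10⁻⁴)·(-1.0000) = -1.889×10⁻⁴ J.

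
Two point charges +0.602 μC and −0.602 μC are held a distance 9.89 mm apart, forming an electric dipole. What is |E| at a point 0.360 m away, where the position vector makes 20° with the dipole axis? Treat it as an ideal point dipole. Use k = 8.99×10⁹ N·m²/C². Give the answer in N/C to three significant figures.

Dipole moment p = qd = (6.02×10⁻⁷ C)(0.00989 m) = 5.954×10⁻⁹ C·m.
At angle θ the dipole field magnitude is E = (kp/r³)·√(1 + 3cos²θ).
kp/r³ = (8.99×10⁹)(5.954×10⁻⁹) / (0.360)³ = 1147 N/C.
√(1 + 3cos²20°) = √(1 + 3·0.8830) = √3.6491 ≈ 1.9103.
E ≈ 1147 × 1.910 = 2192 N/C.

E ≈ 2190 N/C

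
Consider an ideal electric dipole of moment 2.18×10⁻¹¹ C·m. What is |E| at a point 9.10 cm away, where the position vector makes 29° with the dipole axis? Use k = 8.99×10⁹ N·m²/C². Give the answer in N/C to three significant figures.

At angle θ the dipole field magnitude is E = (kp/r³)·√(1 + 3cos²θ).
kp/r³ = (8.99×10⁹)(2.18×10⁻¹¹) / (0.0910)³ = 260.1 N/C.
√(1 + 3cos²29°) = √(1 + 3·0.7650) = √3.2949 ≈ 1.8152.
E ≈ 260.1 × 1.815 = 472.1 N/C.

E ≈ 472 N/C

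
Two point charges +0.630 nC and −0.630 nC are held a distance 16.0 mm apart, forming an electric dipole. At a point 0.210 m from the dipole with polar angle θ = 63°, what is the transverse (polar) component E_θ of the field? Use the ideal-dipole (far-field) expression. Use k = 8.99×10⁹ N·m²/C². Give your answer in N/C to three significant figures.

E_θ ≈ 8.72 N/C

Dipole moment p = qd = (6.30×10⁻¹⁰ C)(0.0160 m) = 1.008×10⁻¹¹ C·m.
For a dipole, E_θ = (kp sinθ)/r³.
kp/r³ = (8.99×10⁹)(1.008×10⁻¹¹)/(0.210)³ = 9.785 N/C.
E_θ = 9.785·sin63° = 8.719 N/C.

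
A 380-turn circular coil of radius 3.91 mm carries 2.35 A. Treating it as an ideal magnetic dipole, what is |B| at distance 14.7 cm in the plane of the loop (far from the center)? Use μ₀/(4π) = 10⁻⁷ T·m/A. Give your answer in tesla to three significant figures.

m = NIA = NIπa² = 380·(2.35)·π·(0.00391)² = 0.04289 A·m².
In the equatorial plane B = (μ₀/4π)·m/r³ (half the axial value).
B = (10⁻⁷)·(0.04289) / (0.147)³ = 1.350×10⁻⁶ T.

B ≈ 1.35×10⁻⁶ T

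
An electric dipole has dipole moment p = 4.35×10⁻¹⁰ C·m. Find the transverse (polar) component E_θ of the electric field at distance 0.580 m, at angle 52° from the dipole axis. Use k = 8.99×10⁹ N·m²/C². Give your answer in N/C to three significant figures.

For a dipole, E_θ = (kp sinθ)/r³.
kp/r³ = (8.99×10⁹)(4.35×10⁻¹⁰)/(0.580)³ = 20.04 N/C.
E_θ = 20.04·sin52° = 15.79 N/C.

E_θ ≈ 15.8 N/C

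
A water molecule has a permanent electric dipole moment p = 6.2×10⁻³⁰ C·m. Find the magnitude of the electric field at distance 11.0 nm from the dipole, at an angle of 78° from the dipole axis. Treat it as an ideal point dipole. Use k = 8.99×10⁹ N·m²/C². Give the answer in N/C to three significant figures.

At angle θ the dipole field magnitude is E = (kp/r³)·√(1 + 3cos²θ).
kp/r³ = (8.99×10⁹)(6.20×10⁻³⁰) / (1.10×10⁻⁸)³ = 4.188×10⁴ N/C.
√(1 + 3cos²78°) = √(1 + 3·0.0432) = √1.1297 ≈ 1.0629.
E ≈ 4.188×10⁴ × 1.063 = 4.451×10⁴ N/C.

E ≈ 4.45×10⁴ N/C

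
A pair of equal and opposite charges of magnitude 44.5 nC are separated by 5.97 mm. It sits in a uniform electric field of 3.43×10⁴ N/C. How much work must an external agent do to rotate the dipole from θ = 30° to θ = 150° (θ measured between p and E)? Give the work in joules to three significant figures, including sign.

Dipole moment p = qd = (4.45×10⁻⁸ C)(0.00597 m) = 2.657×10⁻¹⁰ C·m.
W_ext = ΔU = U(θ₂) − U(θ₁) = −pE cosθ₂ − (−pE cosθ₁) = pE(cosθ₁ − cosθ₂).
W = (2.657×10⁻¹⁰)(3.43×10⁴)·(cos30° − cos150°) = (9.114×10⁻⁶)·(+1.7321) = 1.579×10⁻⁵ J.

W ≈ 1.58×10⁻⁵ J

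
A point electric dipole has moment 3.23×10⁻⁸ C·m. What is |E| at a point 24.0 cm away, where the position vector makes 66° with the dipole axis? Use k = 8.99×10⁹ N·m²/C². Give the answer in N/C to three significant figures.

At angle θ the dipole field magnitude is E = (kp/r³)·√(1 + 3cos²θ).
kp/r³ = (8.99×10⁹)(3.23×10⁻⁸) / (0.240)³ = 2.101×10⁴ N/C.
√(1 + 3cos²66°) = √(1 + 3·0.1654) = √1.4963 ≈ 1.2232.
E ≈ 2.101×10⁴ × 1.223 = 2.569×10⁴ N/C.

E ≈ 2.57×10⁴ N/C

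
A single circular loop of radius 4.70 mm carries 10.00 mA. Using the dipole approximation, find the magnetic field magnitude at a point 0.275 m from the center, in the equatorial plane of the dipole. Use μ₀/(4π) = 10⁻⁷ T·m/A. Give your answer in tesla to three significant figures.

Magnetic moment m = IA = Iπa² = (0.0100)·π·(0.00470)² = 6.94×10⁻⁷ A·m².
In the equatorial plane B = (μ₀/4π)·m/r³ (half the axial value).
B = (10⁻⁷)·(6.94×10⁻⁷) / (0.275)³ = 3.337×10⁻¹² T.

B ≈ 3.34×10⁻¹² T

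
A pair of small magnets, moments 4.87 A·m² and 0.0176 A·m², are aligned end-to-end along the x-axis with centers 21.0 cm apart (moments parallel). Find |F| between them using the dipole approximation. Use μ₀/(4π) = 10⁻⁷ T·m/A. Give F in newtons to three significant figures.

F ≈ 2.64×10⁻⁵ N

On-axis B of dipole 1: B = (μ₀/4π)·2m₁/r³. Force on dipole 2: F = m₂·dB/dr.
dB/dr = −(μ₀/4π)·6m₁/r⁴, so |F| = (μ₀/4π)·6m₁m₂/r⁴.
F = 6(10⁻⁷)(4.87)(0.0176)/(0.210)⁴ = 2.644×10⁻⁵ N.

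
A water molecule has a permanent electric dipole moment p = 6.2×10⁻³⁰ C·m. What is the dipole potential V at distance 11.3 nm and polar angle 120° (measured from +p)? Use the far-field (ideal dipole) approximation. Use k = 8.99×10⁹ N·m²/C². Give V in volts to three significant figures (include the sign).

The dipole potential is V = kp cosθ / r².
V = (8.99×10⁹)(6.20×10⁻³⁰)·cos120° / (1.13×10⁻⁸)² = -2.183×10⁻⁴ V.

V ≈ -2.18×10⁻⁴ V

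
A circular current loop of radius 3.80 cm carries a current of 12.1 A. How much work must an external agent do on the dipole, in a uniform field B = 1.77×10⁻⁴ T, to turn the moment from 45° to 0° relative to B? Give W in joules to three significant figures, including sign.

W ≈ -2.85×10⁻⁶ J

Magnetic moment m = IA = Iπa² = (12.1)·π·(0.0380)² = 0.05489 A·m².
W_ext = ΔU = −mB cosθ₂ + mB cosθ₁ = mB(cosθ₁ − cosθ₂).
W = (0.05489)(1.77×10⁻⁴)·(cos45° − cos0°) = (9.716×10⁻⁶)·(-0.2929) = -2.846×10⁻⁶ J.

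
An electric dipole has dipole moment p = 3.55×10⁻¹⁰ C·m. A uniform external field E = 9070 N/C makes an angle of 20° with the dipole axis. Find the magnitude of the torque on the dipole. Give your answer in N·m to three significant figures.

τ ≈ 1.10×10⁻⁶ N·m

Torque on an electric dipole: τ = pE sinθ.
τ = (3.55×10⁻¹⁰)(9070)·sin20° = 1.101×10⁻⁶ N·m.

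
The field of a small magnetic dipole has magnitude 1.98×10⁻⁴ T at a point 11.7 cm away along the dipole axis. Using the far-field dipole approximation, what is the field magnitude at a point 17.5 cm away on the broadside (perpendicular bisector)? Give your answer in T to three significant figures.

B ≈ 2.96×10⁻⁵ T

Dipole fields scale as 1/r³ in the far field.
The axial field is twice the equatorial field at the same r, so the geometry factor is 1/2.
B₂ = B₁ · (1/2) · (r₁/r₂)³ = 1.98×10⁻⁴ · 0.5 · (11.7/17.5)³.
(r₁/r₂)³ = (0.6686)³ = 0.2988.
B₂ ≈ 2.959×10⁻⁵ T.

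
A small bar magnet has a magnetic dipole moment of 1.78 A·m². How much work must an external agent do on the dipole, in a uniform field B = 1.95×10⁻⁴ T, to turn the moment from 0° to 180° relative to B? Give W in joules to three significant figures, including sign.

W_ext = ΔU = −mB cosθ₂ + mB cosθ₁ = mB(cosθ₁ − cosθ₂).
W = (1.78)(1.95×10⁻⁴)·(cos0° − cos180°) = (3.471×10⁻⁴)·(+2.0000) = 6.942×10⁻⁴ J.

W ≈ 6.94×10⁻⁴ J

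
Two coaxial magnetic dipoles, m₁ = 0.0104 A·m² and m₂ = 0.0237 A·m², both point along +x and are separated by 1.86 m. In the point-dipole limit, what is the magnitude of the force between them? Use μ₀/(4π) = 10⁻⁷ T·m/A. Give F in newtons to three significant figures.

On-axis B of dipole 1: B = (μ₀/4π)·2m₁/r³. Force on dipole 2: F = m₂·dB/dr.
dB/dr = −(μ₀/4π)·6m₁/r⁴, so |F| = (μ₀/4π)·6m₁m₂/r⁴.
F = 6(10⁻⁷)(0.0104)(0.0237)/(1.86)⁴ = 1.236×10⁻¹¹ N.

F ≈ 1.24×10⁻¹¹ N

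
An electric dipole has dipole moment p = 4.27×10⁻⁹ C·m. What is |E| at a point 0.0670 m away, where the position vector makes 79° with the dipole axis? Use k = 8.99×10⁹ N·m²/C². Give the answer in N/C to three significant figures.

At angle θ the dipole field magnitude is E = (kp/r³)·√(1 + 3cos²θ).
kp/r³ = (8.99×10⁹)(4.27×10⁻⁹) / (0.0670)³ = 1.276×10⁵ N/C.
√(1 + 3cos²79°) = √(1 + 3·0.0364) = √1.1092 ≈ 1.0532.
E ≈ 1.276×10⁵ × 1.053 = 1.344×10⁵ N/C.

E ≈ 1.34×10⁵ N/C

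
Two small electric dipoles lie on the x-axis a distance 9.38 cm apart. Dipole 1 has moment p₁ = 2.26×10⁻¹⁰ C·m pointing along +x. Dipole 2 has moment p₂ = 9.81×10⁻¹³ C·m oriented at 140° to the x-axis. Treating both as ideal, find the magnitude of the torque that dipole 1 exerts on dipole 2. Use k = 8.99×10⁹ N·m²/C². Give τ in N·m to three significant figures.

τ ≈ 3.10×10⁻⁹ N·m

The second dipole sits on the axis of the first, so the field there is axial: E₁ = 2kp₁/r³ along +x.
E₁ = 2(8.99×10⁹)(2.26×10⁻¹⁰)/(0.0938)³ = 4924 N/C.
Torque on the second dipole: τ = p₂ E₁ sinθ.
τ = (9.81×10⁻¹³)(4924)·sin140° = 3.105×10⁻⁹ N·m.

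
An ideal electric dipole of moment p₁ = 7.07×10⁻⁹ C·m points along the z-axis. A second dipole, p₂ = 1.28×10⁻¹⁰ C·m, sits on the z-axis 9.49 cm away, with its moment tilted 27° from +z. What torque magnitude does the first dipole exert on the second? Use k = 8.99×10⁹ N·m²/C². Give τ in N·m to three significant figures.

The second dipole sits on the axis of the first, so the field there is axial: E₁ = 2kp₁/r³ along +z.
E₁ = 2(8.99×10⁹)(7.07×10⁻⁹)/(0.0949)³ = 1.487×10⁵ N/C.
Torque on the second dipole: τ = p₂ E₁ sinθ.
τ = (1.28×10⁻¹⁰)(1.487×10⁵)·sin27° = 8.643×10⁻⁶ N·m.

τ ≈ 8.64×10⁻⁶ N·m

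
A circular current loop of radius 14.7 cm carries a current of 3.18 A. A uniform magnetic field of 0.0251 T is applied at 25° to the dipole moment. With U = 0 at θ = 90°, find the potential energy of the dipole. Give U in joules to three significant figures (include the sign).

Magnetic moment m = IA = Iπa² = (3.18)·π·(0.147)² = 0.2159 A·m².
U = −m·B = −mB cosθ.
U = −(0.2159)(0.0251)·cos25° = -0.004911 J.

U ≈ -0.00491 J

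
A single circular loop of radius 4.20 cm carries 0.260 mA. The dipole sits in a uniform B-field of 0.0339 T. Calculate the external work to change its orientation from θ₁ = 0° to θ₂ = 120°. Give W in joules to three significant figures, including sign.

Magnetic moment m = IA = Iπa² = (2.60×10⁻⁴)·π·(0.0420)² = 1.441×10⁻⁶ A·m².
W_ext = ΔU = −mB cosθ₂ + mB cosθ₁ = mB(cosθ₁ − cosθ₂).
W = (1.441×10⁻⁶)(0.0339)·(cos0° − cos120°) = (4.885×10⁻⁸)·(+1.5000) = 7.327×10⁻⁸ J.

W ≈ 7.33×10⁻⁸ J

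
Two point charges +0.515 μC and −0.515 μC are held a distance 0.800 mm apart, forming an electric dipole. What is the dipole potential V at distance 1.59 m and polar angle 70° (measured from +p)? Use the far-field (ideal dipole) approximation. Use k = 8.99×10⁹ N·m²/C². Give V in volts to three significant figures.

Dipole moment p = qd = (5.15×10⁻⁷ C)(8.00×10⁻⁴ m) = 4.12×10⁻¹⁰ C·m.
The dipole potential is V = kp cosθ / r².
V = (8.99×10⁹)(4.12×10⁻¹⁰)·cos70° / (1.59)² = 0.5011 V.

V ≈ 0.501 V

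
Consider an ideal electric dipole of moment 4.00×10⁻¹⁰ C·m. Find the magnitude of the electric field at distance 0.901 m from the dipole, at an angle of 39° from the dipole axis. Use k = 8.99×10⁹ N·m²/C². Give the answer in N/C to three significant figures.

E ≈ 8.24 N/C

At angle θ the dipole field magnitude is E = (kp/r³)·√(1 + 3cos²θ).
kp/r³ = (8.99×10⁹)(4.00×10⁻¹⁰) / (0.901)³ = 4.916 N/C.
√(1 + 3cos²39°) = √(1 + 3·0.6040) = √2.8119 ≈ 1.6769.
E ≈ 4.916 × 1.677 = 8.244 N/C.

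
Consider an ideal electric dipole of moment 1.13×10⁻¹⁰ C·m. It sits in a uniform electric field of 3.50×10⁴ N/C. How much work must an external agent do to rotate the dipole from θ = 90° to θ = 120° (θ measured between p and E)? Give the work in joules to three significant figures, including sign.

W_ext = ΔU = U(θ₂) − U(θ₁) = −pE cosθ₂ − (−pE cosθ₁) = pE(cosθ₁ − cosθ₂).
W = (1.13×10⁻¹⁰)(3.50×10⁴)·(cos90° − cos120°) = (3.955×10⁻⁶)·(+0.5000) = 1.977×10⁻⁶ J.

W ≈ 1.98×10⁻⁶ J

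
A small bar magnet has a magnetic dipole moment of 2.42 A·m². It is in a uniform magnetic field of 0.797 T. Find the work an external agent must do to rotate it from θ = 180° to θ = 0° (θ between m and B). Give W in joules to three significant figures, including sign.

W ≈ -3.86 J

W_ext = ΔU = −mB cosθ₂ + mB cosθ₁ = mB(cosθ₁ − cosθ₂).
W = (2.42)(0.797)·(cos180° − cos0°) = (1.929)·(-2.0000) = -3.857 J.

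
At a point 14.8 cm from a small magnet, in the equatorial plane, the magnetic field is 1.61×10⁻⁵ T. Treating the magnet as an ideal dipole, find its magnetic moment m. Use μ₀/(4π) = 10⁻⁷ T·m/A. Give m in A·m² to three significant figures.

m ≈ 0.522 A·m²

In the equatorial plane B = (μ₀/4π)·m/r³, so m = Br³·4π/(μ₀).
m = (1.61×10⁻⁵)·(0.148)³ / (10⁻⁷) = 0.5219 A·m².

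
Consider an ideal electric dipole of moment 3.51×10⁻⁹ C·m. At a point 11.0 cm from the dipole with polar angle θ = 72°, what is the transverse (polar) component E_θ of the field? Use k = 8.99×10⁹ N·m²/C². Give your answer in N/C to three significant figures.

E_θ ≈ 2.25×10⁴ N/C

For a dipole, E_θ = (kp sinθ)/r³.
kp/r³ = (8.99×10⁹)(3.51×10⁻⁹)/(0.110)³ = 2.371×10⁴ N/C.
E_θ = 2.371×10⁴·sin72° = 2.255×10⁴ N/C.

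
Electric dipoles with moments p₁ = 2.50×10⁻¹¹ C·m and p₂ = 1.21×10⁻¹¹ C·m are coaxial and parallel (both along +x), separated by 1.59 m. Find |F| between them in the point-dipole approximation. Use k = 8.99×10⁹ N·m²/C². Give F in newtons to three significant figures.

On-axis field of dipole 1 at distance r: E = 2kp₁/r³. Force on dipole 2 is F = p₂·dE/dr (gradient along axis).
dE/dr = −6kp₁/r⁴, so |F| = 6kp₁p₂/r⁴ (attractive for aligned moments).
F = 6(8.99×10⁹)(2.50×10⁻¹¹)(1.21×10⁻¹¹)/(1.59)⁴ = 2.553×10⁻¹² N.

F ≈ 2.55×10⁻¹² N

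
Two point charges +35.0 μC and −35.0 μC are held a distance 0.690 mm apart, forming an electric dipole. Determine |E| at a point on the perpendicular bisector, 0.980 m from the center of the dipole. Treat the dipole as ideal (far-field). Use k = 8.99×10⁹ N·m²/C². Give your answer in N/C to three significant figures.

E ≈ 231 N/C

Dipole moment p = qd = (3.50×10⁻⁵ C)(6.90×10⁻⁴ m) = 2.415×10⁻⁸ C·m.
On the perpendicular bisector E = kp/r³ (half the axial value at the same distance).
E = (8.99×10⁹)(2.415×10⁻⁸) / (0.980)³ = 230.7 N/C.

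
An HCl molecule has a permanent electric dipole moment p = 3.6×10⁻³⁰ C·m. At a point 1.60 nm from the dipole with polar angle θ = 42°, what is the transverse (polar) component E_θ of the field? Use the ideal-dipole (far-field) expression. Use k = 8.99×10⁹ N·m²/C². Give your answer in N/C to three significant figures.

E_θ ≈ 5.29×10⁶ N/C

For a dipole, E_θ = (kp sinθ)/r³.
kp/r³ = (8.99×10⁹)(3.60×10⁻³⁰)/(1.60×10⁻⁹)³ = 7.901×10⁶ N/C.
E_θ = 7.901×10⁶·sin42° = 5.287×10⁶ N/C.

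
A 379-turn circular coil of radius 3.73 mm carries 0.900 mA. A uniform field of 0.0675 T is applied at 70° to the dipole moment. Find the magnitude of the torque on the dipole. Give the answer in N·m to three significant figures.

m = NIA = NIπa² = 379·(9.00×10⁻⁴)·π·(0.00373)² = 1.491×10⁻⁵ A·m².
Torque on a magnetic dipole: τ = mB sinθ.
τ = (1.491×10⁻⁵)(0.0675)·sin70° = 9.457×10⁻⁷ N·m.

τ ≈ 9.46×10⁻⁷ N·m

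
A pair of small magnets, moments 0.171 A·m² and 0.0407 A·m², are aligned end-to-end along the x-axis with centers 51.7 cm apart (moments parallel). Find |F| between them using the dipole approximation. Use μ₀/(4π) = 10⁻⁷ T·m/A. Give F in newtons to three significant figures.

F ≈ 5.84×10⁻⁸ N

On-axis B of dipole 1: B = (μ₀/4π)·2m₁/r³. Force on dipole 2: F = m₂·dB/dr.
dB/dr = −(μ₀/4π)·6m₁/r⁴, so |F| = (μ₀/4π)·6m₁m₂/r⁴.
F = 6(10⁻⁷)(0.171)(0.0407)/(0.517)⁴ = 5.845×10⁻⁸ N.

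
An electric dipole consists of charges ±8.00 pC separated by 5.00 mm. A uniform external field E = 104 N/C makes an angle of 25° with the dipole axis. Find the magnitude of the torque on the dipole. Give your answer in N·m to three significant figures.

τ ≈ 1.76×10⁻¹² N·m

Dipole moment p = qd = (8.00×10⁻¹² C)(0.00500 m) = 4.00×10⁻¹⁴ C·m.
Torque on an electric dipole: τ = pE sinθ.
τ = (4.00×10⁻¹⁴)(104)·sin25° = 1.758×10⁻¹² N·m.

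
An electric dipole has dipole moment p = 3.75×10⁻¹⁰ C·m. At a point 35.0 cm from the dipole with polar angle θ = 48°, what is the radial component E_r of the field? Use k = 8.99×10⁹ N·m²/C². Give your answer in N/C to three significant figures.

For a dipole, E_r = (2kp cosθ)/r³.
kp/r³ = (8.99×10⁹)(3.75×10⁻¹⁰)/(0.350)³ = 78.63 N/C.
E_r = 2·78.63·cos48° = 105.2 N/C.

E_r ≈ 105 N/C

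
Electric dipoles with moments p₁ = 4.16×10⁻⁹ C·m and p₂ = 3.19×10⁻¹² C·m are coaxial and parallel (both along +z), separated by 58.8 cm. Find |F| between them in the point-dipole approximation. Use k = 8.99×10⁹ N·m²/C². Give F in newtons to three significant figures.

On-axis field of dipole 1 at distance r: E = 2kp₁/r³. Force on dipole 2 is F = p₂·dE/dr (gradient along axis).
dE/dr = −6kp₁/r⁴, so |F| = 6kp₁p₂/r⁴ (attractive for aligned moments).
F = 6(8.99×10⁹)(4.16×10⁻⁹)(3.19×10⁻¹²)/(0.588)⁴ = 5.988×10⁻⁹ N.

F ≈ 5.99×10⁻⁹ N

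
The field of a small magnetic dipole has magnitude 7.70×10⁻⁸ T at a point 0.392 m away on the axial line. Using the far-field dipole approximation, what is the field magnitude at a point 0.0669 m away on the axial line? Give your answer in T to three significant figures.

Dipole fields scale as 1/r³ in the far field; the geometry is the same at both points.
B₂ = B₁ · (r₁/r₂)³ = 7.70×10⁻⁸ · (0.392/0.0669)³.
(r₁/r₂)³ = (5.859)³ = 201.2.
B₂ ≈ 1.549×10⁻⁵ T.

B ≈ 1.55×10⁻⁵ T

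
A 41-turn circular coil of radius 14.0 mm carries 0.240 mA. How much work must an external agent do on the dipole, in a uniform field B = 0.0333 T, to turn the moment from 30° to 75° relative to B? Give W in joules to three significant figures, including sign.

m = NIA = NIπa² = 41·(2.40×10⁻⁴)·π·(0.0140)² = 6.059×10⁻⁶ A·m².
W_ext = ΔU = −mB cosθ₂ + mB cosθ₁ = mB(cosθ₁ − cosθ₂).
W = (6.059×10⁻⁶)(0.0333)·(cos30° − cos75°) = (2.018×10⁻⁷)·(+0.6072) = 1.225×10⁻⁷ J.

W ≈ 1.23×10⁻⁷ J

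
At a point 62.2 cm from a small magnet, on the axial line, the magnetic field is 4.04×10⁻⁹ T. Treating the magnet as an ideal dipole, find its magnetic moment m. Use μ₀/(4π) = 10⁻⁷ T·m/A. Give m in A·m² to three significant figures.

On axis B = (μ₀/4π)·2m/r³, so m = Br³·4π/(μ₀·2).
m = (4.04×10⁻⁹)·(0.622)³ / (2·10⁻⁷) = 0.004861 A·m².

m ≈ 0.00486 A·m²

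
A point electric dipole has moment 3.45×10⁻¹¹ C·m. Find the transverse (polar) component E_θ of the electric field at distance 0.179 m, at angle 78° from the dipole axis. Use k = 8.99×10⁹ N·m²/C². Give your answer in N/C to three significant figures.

E_θ ≈ 52.9 N/C

For a dipole, E_θ = (kp sinθ)/r³.
kp/r³ = (8.99×10⁹)(3.45×10⁻¹¹)/(0.179)³ = 54.08 N/C.
E_θ = 54.08·sin78° = 52.90 N/C.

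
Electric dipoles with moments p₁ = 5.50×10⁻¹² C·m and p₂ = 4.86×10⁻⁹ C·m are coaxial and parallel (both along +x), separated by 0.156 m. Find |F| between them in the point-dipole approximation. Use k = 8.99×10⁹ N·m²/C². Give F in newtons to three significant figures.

F ≈ 2.43×10⁻⁶ N

On-axis field of dipole 1 at distance r: E = 2kp₁/r³. Force on dipole 2 is F = p₂·dE/dr (gradient along axis).
dE/dr = −6kp₁/r⁴, so |F| = 6kp₁p₂/r⁴ (attractive for aligned moments).
F = 6(8.99×10⁹)(5.50×10⁻¹²)(4.86×10⁻⁹)/(0.156)⁴ = 2.435×10⁻⁶ N.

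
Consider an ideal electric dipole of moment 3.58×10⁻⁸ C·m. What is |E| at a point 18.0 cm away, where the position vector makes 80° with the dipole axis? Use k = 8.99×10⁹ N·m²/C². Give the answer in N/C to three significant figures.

At angle θ the dipole field magnitude is E = (kp/r³)·√(1 + 3cos²θ).
kp/r³ = (8.99×10⁹)(3.58×10⁻⁸) / (0.180)³ = 5.519×10⁴ N/C.
√(1 + 3cos²80°) = √(1 + 3·0.0302) = √1.0905 ≈ 1.0443.
E ≈ 5.519×10⁴ × 1.044 = 5.763×10⁴ N/C.

E ≈ 5.76×10⁴ N/C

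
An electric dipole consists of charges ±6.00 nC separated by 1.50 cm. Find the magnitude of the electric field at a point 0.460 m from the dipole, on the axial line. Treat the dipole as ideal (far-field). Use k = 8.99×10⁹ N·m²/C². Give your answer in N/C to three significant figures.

E ≈ 16.6 N/C

Dipole moment p = qd = (6.00×10⁻⁹ C)(0.0150 m) = 9.00×10⁻¹¹ C·m.
On the dipole axis E = 2kp/r³.
E = 2·(8.99×10⁹)(9.00×10⁻¹¹) / (0.460)³ = 16.62 N/C.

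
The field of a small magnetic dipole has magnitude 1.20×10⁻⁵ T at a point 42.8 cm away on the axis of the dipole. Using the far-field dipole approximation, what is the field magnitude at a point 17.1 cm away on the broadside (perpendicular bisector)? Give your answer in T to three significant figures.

Dipole fields scale as 1/r³ in the far field.
The axial field is twice the equatorial field at the same r, so the geometry factor is 1/2.
B₂ = B₁ · (1/2) · (r₁/r₂)³ = 1.20×10⁻⁵ · 0.5 · (42.8/17.1)³.
(r₁/r₂)³ = (2.503)³ = 15.68.
B₂ ≈ 9.408×10⁻⁵ T.

B ≈ 9.41×10⁻⁵ T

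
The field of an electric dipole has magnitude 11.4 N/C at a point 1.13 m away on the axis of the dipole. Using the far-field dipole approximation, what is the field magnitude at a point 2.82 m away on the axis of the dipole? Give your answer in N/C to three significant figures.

E ≈ 0.733 N/C

Dipole fields scale as 1/r³ in the far field; the geometry is the same at both points.
E₂ = E₁ · (r₁/r₂)³ = 11.4 · (1.13/2.82)³.
(r₁/r₂)³ = (0.4007)³ = 0.06434.
E₂ ≈ 0.7335 N/C.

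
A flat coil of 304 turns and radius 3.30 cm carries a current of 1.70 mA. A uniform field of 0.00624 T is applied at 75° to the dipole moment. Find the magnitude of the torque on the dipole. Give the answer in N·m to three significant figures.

τ ≈ 1.07×10⁻⁵ N·m

m = NIA = NIπa² = 304·(0.00170)·π·(0.0330)² = 0.001768 A·m².
Torque on a magnetic dipole: τ = mB sinθ.
τ = (0.001768)(0.00624)·sin75° = 1.066×10⁻⁵ N·m.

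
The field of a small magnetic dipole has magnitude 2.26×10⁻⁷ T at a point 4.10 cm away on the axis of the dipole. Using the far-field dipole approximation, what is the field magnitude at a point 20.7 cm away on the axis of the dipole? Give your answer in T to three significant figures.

Dipole fields scale as 1/r³ in the far field; the geometry is the same at both points.
B₂ = B₁ · (r₁/r₂)³ = 2.26×10⁻⁷ · (4.10/20.7)³.
(r₁/r₂)³ = (0.1981)³ = 0.00777.
B₂ ≈ 1.756×10⁻⁹ T.

B ≈ 1.76×10⁻⁹ T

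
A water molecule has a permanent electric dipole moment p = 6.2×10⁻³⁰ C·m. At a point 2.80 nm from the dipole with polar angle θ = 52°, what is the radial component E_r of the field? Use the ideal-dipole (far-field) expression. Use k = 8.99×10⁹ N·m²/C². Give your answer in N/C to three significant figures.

E_r ≈ 3.13×10⁶ N/C

For a dipole, E_r = (2kp cosθ)/r³.
kp/r³ = (8.99×10⁹)(6.20×10⁻³⁰)/(2.80×10⁻⁹)³ = 2.539×10⁶ N/C.
E_r = 2·2.539×10⁶·cos52° = 3.126×10⁶ N/C.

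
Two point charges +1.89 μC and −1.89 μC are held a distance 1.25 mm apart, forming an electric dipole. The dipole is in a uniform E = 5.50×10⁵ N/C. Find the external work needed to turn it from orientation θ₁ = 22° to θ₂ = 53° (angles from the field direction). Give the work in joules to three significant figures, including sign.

Dipole moment p = qd = (1.89×10⁻⁶ C)(0.00125 m) = 2.363×10⁻⁹ C·m.
W_ext = ΔU = U(θ₂) − U(θ₁) = −pE cosθ₂ − (−pE cosθ₁) = pE(cosθ₁ − cosθ₂).
W = (2.363×10⁻⁹)(5.50×10⁵)·(cos22° − cos53°) = (0.001300)·(+0.3254) = 4.229×10⁻⁴ J.

W ≈ 4.23×10⁻⁴ J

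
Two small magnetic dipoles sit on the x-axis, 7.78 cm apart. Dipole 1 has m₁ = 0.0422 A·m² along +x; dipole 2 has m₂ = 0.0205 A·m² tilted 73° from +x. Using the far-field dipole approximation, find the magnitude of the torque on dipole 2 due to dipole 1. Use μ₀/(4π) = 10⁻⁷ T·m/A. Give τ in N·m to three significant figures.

Dipole B is on the axis of dipole A, so B₁ there is axial: B₁ = (μ₀/4π)·2m₁/r³ along +x.
B₁ = 2(10⁻⁷)(0.0422)/(0.0778)³ = 1.792×10⁻⁵ T.
τ = m₂ B₁ sinθ.
τ = (0.0205)(1.792×10⁻⁵)·sin73° = 3.514×10⁻⁷ N·m.

τ ≈ 3.51×10⁻⁷ N·m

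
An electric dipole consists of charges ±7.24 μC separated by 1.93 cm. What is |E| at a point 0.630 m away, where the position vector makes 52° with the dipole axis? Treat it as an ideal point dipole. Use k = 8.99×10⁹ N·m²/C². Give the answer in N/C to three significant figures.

Dipole moment p = qd = (7.24×10⁻⁶ C)(0.0193 m) = 1.397×10⁻⁷ C·m.
At angle θ the dipole field magnitude is E = (kp/r³)·√(1 + 3cos²θ).
kp/r³ = (8.99×10⁹)(1.397×10⁻⁷) / (0.630)³ = 5023 N/C.
√(1 + 3cos²52°) = √(1 + 3·0.3790) = √2.1371 ≈ 1.4619.
E ≈ 5023 × 1.462 = 7343 N/C.

E ≈ 7340 N/C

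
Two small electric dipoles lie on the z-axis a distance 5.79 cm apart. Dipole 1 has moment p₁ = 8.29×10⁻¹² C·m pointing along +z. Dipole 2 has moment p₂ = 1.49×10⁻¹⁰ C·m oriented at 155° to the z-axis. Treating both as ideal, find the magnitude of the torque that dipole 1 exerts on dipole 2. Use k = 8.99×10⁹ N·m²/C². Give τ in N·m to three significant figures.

τ ≈ 4.84×10⁻⁸ N·m

The second dipole sits on the axis of the first, so the field there is axial: E₁ = 2kp₁/r³ along +z.
E₁ = 2(8.99×10⁹)(8.29×10⁻¹²)/(0.0579)³ = 767.9 N/C.
Torque on the second dipole: τ = p₂ E₁ sinθ.
τ = (1.49×10⁻¹⁰)(767.9)·sin155° = 4.836×10⁻⁸ N·m.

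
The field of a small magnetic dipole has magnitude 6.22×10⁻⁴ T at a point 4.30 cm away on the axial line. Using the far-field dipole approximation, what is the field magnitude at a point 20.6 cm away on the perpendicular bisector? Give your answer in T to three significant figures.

Dipole fields scale as 1/r³ in the far field.
The axial field is twice the equatorial field at the same r, so the geometry factor is 1/2.
B₂ = B₁ · (1/2) · (r₁/r₂)³ = 6.22×10⁻⁴ · 0.5 · (4.30/20.6)³.
(r₁/r₂)³ = (0.2087)³ = 0.009095.
B₂ ≈ 2.829×10⁻⁶ T.

B ≈ 2.83×10⁻⁶ T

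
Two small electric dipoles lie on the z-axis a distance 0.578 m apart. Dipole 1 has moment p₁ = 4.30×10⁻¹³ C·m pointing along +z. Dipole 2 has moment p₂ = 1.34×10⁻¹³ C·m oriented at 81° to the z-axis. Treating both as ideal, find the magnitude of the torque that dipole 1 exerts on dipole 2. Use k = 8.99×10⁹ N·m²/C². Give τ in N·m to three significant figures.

The second dipole sits on the axis of the first, so the field there is axial: E₁ = 2kp₁/r³ along +z.
E₁ = 2(8.99×10⁹)(4.30×10⁻¹³)/(0.578)³ = 0.04004 N/C.
Torque on the second dipole: τ = p₂ E₁ sinθ.
τ = (1.34×10⁻¹³)(0.04004)·sin81° = 5.299×10⁻¹⁵ N·m.

τ ≈ 5.30×10⁻¹⁵ N·m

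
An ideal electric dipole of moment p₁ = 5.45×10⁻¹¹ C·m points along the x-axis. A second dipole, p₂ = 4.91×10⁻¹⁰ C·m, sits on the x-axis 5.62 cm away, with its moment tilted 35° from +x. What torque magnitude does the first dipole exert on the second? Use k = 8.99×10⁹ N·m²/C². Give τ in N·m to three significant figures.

The second dipole sits on the axis of the first, so the field there is axial: E₁ = 2kp₁/r³ along +x.
E₁ = 2(8.99×10⁹)(5.45×10⁻¹¹)/(0.0562)³ = 5520 N/C.
Torque on the second dipole: τ = p₂ E₁ sinθ.
τ = (4.91×10⁻¹⁰)(5520)·sin35° = 1.555×10⁻⁶ N·m.

τ ≈ 1.55×10⁻⁶ N·m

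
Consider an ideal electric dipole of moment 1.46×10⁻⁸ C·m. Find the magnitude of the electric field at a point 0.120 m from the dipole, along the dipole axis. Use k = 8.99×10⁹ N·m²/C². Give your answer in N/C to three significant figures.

E ≈ 1.52×10⁵ N/C

On the dipole axis E = 2kp/r³.
E = 2·(8.99×10⁹)(1.46×10⁻⁸) / (0.120)³ = 1.519×10⁵ N/C.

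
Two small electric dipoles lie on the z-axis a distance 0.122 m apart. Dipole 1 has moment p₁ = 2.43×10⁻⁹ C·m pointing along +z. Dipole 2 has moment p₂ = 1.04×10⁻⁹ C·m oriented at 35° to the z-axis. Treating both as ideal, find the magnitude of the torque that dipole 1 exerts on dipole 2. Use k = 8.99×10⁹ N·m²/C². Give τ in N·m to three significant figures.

The second dipole sits on the axis of the first, so the field there is axial: E₁ = 2kp₁/r³ along +z.
E₁ = 2(8.99×10⁹)(2.43×10⁻⁹)/(0.122)³ = 2.406×10⁴ N/C.
Torque on the second dipole: τ = p₂ E₁ sinθ.
τ = (1.04×10⁻⁹)(2.406×10⁴)·sin35° = 1.435×10⁻⁵ N·m.

τ ≈ 1.44×10⁻⁵ N·m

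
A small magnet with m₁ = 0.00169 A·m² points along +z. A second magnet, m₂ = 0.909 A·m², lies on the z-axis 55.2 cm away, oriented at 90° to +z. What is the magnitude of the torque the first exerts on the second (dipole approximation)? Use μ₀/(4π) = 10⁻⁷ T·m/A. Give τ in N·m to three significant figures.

Dipole B is on the axis of dipole A, so B₁ there is axial: B₁ = (μ₀/4π)·2m₁/r³ along +z.
B₁ = 2(10⁻⁷)(0.00169)/(0.552)³ = 2.010×10⁻⁹ T.
τ = m₂ B₁ sinθ.
τ = (0.909)(2.010×10⁻⁹)·sin90° = 1.827×10⁻⁹ N·m.

τ ≈ 1.83×10⁻⁹ N·m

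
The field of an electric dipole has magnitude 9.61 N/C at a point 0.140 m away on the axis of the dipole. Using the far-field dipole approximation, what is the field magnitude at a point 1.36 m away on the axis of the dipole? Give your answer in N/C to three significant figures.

Dipole fields scale as 1/r³ in the far field; the geometry is the same at both points.
E₂ = E₁ · (r₁/r₂)³ = 9.61 · (0.140/1.36)³.
(r₁/r₂)³ = (0.1029)³ = 0.001091.
E₂ ≈ 0.01048 N/C.

E ≈ 0.0105 N/C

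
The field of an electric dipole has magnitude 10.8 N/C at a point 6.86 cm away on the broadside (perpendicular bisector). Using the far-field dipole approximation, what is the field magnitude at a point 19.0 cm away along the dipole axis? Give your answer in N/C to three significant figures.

E ≈ 1.02 N/C

Dipole fields scale as 1/r³ in the far field.
The axial field is twice the equatorial field at the same r, so the geometry factor is 2/1.
E₂ = E₁ · (2/1) · (r₁/r₂)³ = 10.8 · 2 · (6.86/19.0)³.
(r₁/r₂)³ = (0.3611)³ = 0.04707.
E₂ ≈ 1.017 N/C.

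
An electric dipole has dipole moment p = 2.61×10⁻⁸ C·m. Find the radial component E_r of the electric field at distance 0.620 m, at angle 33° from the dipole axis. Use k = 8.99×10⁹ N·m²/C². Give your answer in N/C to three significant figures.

E_r ≈ 1650 N/C

For a dipole, E_r = (2kp cosθ)/r³.
kp/r³ = (8.99×10⁹)(2.61×10⁻⁸)/(0.620)³ = 984.5 N/C.
E_r = 2·984.5·cos33° = 1651 N/C.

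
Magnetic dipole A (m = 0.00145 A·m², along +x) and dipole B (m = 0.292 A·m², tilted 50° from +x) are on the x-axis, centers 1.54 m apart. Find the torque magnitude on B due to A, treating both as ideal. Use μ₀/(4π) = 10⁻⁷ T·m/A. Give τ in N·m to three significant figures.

Dipole B is on the axis of dipole A, so B₁ there is axial: B₁ = (μ₀/4π)·2m₁/r³ along +x.
B₁ = 2(10⁻⁷)(0.00145)/(1.54)³ = 7.940×10⁻¹¹ T.
τ = m₂ B₁ sinθ.
τ = (0.292)(7.940×10⁻¹¹)·sin50° = 1.776×10⁻¹¹ N·m.

τ ≈ 1.78×10⁻¹¹ N·m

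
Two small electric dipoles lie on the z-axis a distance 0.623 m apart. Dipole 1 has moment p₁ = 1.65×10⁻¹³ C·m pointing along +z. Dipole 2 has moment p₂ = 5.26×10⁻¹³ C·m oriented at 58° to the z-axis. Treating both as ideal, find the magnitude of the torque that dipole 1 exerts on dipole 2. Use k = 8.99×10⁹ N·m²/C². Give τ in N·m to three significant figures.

τ ≈ 5.47×10⁻¹⁵ N·m

The second dipole sits on the axis of the first, so the field there is axial: E₁ = 2kp₁/r³ along +z.
E₁ = 2(8.99×10⁹)(1.65×10⁻¹³)/(0.623)³ = 0.01227 N/C.
Torque on the second dipole: τ = p₂ E₁ sinθ.
τ = (5.26×10⁻¹³)(0.01227)·sin58° = 5.473×10⁻¹⁵ N·m.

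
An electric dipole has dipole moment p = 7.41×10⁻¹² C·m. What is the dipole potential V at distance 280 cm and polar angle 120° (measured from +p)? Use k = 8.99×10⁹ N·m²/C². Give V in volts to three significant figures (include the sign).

The dipole potential is V = kp cosθ / r².
V = (8.99×10⁹)(7.41×10⁻¹²)·cos120° / (2.80)² = -0.004248 V.

V ≈ -0.00425 V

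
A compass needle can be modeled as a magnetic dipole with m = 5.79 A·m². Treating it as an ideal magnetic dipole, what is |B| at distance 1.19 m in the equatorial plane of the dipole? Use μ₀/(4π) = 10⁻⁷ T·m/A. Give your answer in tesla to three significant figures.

In the equatorial plane B = (μ₀/4π)·m/r³ (half the axial value).
B = (10⁻⁷)·(5.79) / (1.19)³ = 3.436×10⁻⁷ T.

B ≈ 3.44×10⁻⁷ T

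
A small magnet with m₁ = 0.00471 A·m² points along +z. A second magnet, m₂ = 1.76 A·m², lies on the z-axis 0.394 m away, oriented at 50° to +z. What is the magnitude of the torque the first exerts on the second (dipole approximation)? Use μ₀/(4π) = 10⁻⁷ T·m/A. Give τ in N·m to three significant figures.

Dipole B is on the axis of dipole A, so B₁ there is axial: B₁ = (μ₀/4π)·2m₁/r³ along +z.
B₁ = 2(10⁻⁷)(0.00471)/(0.394)³ = 1.540×10⁻⁸ T.
τ = m₂ B₁ sinθ.
τ = (1.76)(1.540×10⁻⁸)·sin50° = 2.076×10⁻⁸ N·m.

τ ≈ 2.08×10⁻⁸ N·m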